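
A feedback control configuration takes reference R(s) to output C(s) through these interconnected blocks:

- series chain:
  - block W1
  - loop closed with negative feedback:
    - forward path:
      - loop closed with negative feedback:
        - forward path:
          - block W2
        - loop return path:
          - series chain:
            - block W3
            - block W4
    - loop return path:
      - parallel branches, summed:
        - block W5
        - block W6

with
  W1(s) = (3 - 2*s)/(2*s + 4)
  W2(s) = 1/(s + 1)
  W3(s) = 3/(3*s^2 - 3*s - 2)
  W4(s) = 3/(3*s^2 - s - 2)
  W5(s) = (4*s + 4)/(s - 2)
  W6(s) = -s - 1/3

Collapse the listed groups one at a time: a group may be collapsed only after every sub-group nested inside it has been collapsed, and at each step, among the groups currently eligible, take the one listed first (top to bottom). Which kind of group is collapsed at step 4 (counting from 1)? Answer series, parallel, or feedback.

The answer is feedback.

Reasoning:
1. multiply W3, W4 (series)
2. collapse the loop (W2 forward, (W3*W4) return)
3. combine W5, W6 in parallel
4. collapse the loop ([W2/(1+W2*(W3*W4))] forward, (W5+W6) return)
5. series reduction of W1, [[W2/(1+W2*(W3*W4))]/(1+[W2/(1+W2*(W3*W4))]*(W5+W6))]
Step 4 collapses a feedback group.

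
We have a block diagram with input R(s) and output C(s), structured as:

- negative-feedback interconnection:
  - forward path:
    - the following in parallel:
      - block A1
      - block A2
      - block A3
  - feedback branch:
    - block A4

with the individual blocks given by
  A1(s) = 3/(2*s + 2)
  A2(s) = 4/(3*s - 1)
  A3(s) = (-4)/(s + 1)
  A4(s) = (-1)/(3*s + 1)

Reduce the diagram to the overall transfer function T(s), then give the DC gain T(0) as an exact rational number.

[1] reduce the parallel group A1, A2, A3 gives (13 - 7*s)/(6*s^2 + 4*s - 2)
[2] feedback reduction of (A1+A2+A3), A4 gives (-21*s^2 + 32*s + 13)/(18*s^3 + 18*s^2 + 5*s - 15)
Evaluating the step-2 result (the overall T(s)) at s = 0 gives T(0) = 13/(-15) = -13/15.

Final answer: -13/15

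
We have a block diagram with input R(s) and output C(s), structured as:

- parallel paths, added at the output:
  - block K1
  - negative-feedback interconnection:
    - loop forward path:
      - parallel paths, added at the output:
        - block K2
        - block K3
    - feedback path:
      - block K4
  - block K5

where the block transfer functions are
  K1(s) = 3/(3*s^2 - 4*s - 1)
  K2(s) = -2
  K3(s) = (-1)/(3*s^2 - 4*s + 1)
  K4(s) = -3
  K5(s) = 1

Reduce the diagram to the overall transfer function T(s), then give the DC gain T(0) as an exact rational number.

Answer: -23/10

Working:
[1] sum the parallel branches K2, K3 -> (-6*s^2 + 8*s - 3)/(3*s^2 - 4*s + 1)
[2] close the feedback loop around (K2+K3), K4 -> (-6*s^2 + 8*s - 3)/(21*s^2 - 28*s + 10)
[3] add K1, [(K2+K3)/(1+(K2+K3)*K4)], K5 (parallel) -> (45*s^4 - 120*s^3 + 149*s^2 - 92*s + 23)/(63*s^4 - 168*s^3 + 121*s^2 - 12*s - 10)
DC gain: substitute s = 0 into T(s) from step 3: T(0) = 23/(-10) = -23/10.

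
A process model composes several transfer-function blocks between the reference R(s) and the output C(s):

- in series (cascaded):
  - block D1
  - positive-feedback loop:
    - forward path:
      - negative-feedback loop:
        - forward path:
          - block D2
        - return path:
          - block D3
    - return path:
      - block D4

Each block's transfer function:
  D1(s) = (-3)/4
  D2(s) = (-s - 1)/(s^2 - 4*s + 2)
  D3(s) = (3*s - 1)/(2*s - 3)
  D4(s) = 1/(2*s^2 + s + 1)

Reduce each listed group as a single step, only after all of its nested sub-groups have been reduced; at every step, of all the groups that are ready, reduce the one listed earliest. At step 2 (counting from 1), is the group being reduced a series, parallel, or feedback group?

Step 1. feedback reduction of D2, D3
Step 2. apply the feedback formula to [D2/(1+D2*D3)], D4
Step 3. cascade D1, [[D2/(1+D2*D3)]/(1-[D2/(1+D2*D3)]*D4)]
Step 2: feedback.

Therefore the answer is feedback.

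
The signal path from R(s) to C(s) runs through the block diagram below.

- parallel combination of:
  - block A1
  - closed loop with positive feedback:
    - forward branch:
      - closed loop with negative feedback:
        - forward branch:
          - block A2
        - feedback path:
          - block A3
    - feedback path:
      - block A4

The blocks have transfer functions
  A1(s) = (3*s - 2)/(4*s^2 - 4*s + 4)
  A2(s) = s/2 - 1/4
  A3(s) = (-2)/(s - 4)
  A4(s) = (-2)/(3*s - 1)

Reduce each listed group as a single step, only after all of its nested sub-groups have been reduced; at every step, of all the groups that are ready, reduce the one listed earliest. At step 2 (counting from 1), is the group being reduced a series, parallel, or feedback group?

(1) reduce the feedback loop with forward A2 and return A3
(2) apply the feedback formula to [A2/(1+A2*A3)], A4
(3) parallel reduction of A1, [[A2/(1+A2*A3)]/(1-[A2/(1+A2*A3)]*A4)]
Step 2 collapses a feedback group.

Therefore the answer is feedback.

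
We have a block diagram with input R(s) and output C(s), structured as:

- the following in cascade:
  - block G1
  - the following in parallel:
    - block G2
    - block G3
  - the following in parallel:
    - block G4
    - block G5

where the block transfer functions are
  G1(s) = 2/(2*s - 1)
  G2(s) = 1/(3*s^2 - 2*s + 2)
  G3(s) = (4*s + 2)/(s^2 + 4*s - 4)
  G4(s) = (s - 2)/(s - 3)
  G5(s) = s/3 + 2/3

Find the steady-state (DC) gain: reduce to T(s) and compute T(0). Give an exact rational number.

Step 1 - sum the parallel branches G2, G3; result (12*s^3 - s^2 + 8*s)/(3*s^4 + 10*s^3 - 18*s^2 + 16*s - 8)
Step 2 - parallel reduction of G4, G5; result (s^2 + 2*s - 12)/(3*s - 9)
Step 3 - reduce the series chain G1, (G2+G3), (G4+G5); result (24*s^5 + 46*s^4 - 276*s^3 + 56*s^2 - 192*s)/(18*s^6 - 3*s^5 - 291*s^4 + 564*s^3 - 546*s^2 + 312*s - 72)
Evaluating the step-3 result (the overall T(s)) at s = 0 gives T(0) = 0/(-72) = 0.

Final answer: 0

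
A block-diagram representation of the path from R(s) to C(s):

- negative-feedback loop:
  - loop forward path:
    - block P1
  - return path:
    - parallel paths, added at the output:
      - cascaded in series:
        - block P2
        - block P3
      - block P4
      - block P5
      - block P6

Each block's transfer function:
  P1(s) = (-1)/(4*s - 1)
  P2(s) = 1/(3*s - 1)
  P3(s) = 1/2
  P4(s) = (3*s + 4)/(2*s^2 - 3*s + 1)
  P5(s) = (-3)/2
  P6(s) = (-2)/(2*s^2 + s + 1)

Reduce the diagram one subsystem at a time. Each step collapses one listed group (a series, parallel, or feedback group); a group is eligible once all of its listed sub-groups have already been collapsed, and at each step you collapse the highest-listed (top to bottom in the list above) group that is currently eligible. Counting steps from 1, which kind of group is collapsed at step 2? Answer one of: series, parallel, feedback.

(1) cascade P2, P3
(2) reduce the parallel group (P2*P3), P4, P5, P6
(3) apply the feedback formula to P1, ((P2*P3)+P4+P5+P6)
At step 2 the group reduced is parallel.

Final answer: parallel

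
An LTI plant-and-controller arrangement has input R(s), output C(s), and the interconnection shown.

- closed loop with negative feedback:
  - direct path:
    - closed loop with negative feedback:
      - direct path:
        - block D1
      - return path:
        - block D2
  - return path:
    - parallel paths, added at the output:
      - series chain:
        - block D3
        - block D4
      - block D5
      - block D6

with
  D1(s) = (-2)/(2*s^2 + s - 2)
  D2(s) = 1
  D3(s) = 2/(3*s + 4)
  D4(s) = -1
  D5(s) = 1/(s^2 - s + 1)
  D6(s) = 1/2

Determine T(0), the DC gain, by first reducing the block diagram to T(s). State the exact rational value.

Step 1 - reduce the feedback loop with forward D1 and return D2: (-2)/(2*s^2 + s - 4)
Step 2 - reduce the series chain D3, D4: (-2)/(3*s + 4)
Step 3 - parallel reduction of (D3*D4), D5, D6: (3*s^3 - 3*s^2 + 9*s + 8)/(6*s^3 + 2*s^2 - 2*s + 8)
Step 4 - feedback reduction of [D1/(1+D1*D2)], ((D3*D4)+D5+D6): (-6*s^3 - 2*s^2 + 2*s - 8)/(6*s^5 + 5*s^4 - 16*s^3 + 6*s^2 - s - 24)
Step 4 gives the overall T(s). Then T(0) = -8/(-24) = 1/3.

Therefore the answer is 1/3.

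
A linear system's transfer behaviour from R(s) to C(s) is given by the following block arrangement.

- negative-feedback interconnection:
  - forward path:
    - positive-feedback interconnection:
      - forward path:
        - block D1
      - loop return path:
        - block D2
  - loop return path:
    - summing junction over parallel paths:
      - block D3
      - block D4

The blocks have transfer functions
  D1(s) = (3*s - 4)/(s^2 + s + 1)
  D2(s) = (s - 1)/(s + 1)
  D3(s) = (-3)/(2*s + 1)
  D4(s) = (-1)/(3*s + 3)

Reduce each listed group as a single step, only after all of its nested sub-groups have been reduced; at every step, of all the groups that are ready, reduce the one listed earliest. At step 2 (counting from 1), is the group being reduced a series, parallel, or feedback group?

Step 1 - close the feedback loop around D1, D2
Step 2 - parallel reduction of D3, D4
Step 3 - close the feedback loop around [D1/(1-D1*D2)], (D3+D4)
The group at step 2 is a parallel group.

Answer: parallel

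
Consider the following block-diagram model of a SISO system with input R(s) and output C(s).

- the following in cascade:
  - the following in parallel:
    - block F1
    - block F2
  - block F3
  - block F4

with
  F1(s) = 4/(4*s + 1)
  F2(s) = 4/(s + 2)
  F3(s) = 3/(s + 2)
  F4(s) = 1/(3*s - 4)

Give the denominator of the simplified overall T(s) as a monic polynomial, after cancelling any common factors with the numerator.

Step 1. parallel reduction of F1, F2, giving (20*s + 12)/(4*s^2 + 9*s + 2)
Step 2. combine (F1+F2), F3, F4 in series, giving (60*s + 36)/(12*s^4 + 35*s^3 - 8*s^2 - 68*s - 16)
The result of step 2 is T(s) in lowest terms. Its denominator has leading coefficient 12; dividing the denominator through by 12 makes it monic.

Therefore the answer is s^4 + 35*s^3/12 - 2*s^2/3 - 17*s/3 - 4/3.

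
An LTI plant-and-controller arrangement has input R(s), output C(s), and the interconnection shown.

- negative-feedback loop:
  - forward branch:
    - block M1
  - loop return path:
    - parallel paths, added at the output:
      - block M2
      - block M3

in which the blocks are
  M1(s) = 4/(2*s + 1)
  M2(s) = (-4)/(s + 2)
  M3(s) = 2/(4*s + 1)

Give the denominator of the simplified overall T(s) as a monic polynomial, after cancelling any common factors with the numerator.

Reducing step by step:

[1] add M2, M3 (parallel), giving (-14*s)/(4*s^2 + 9*s + 2)
[2] reduce the feedback loop with forward M1 and return (M2+M3), giving (16*s^2 + 36*s + 8)/(8*s^3 + 22*s^2 - 43*s + 2)
The result of step 2 is T(s) in lowest terms. Its denominator has leading coefficient 8; dividing the denominator through by 8 makes it monic.

Answer: s^3 + 11*s^2/4 - 43*s/8 + 1/4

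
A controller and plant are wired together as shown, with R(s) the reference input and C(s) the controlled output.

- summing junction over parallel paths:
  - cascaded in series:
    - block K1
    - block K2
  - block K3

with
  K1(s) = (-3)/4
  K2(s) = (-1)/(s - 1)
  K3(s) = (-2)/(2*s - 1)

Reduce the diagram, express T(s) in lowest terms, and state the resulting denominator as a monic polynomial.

The answer is s^2 - 3*s/2 + 1/2.

Reasoning:
Step 1: reduce the series chain K1, K2: 3/(4*s - 4)
Step 2: combine (K1*K2), K3 in parallel: (5 - 2*s)/(8*s^2 - 12*s + 4)
T(s) is the step-2 result (common factors already cancelled). Leading coefficient of the denominator: 8. Divide through by 8 for the monic polynomial.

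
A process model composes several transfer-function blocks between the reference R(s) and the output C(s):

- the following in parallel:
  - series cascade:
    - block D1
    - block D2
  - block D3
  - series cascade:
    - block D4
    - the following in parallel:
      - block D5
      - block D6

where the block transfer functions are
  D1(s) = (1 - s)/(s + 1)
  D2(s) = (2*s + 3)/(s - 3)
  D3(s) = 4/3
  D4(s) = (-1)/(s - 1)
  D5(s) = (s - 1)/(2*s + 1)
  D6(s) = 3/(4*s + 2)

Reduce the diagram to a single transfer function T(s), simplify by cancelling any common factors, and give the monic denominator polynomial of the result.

(1) series reduction of D1, D2 -> (-2*s^2 - s + 3)/(s^2 - 2*s - 3)
(2) reduce the parallel group D5, D6 -> 1/2
(3) multiply D4, (D5+D6) (series) -> (-1)/(2*s - 2)
(4) add (D1*D2), D3, (D4*(D5+D6)) (parallel) -> (-4*s^3 - 21*s^2 + 22*s + 15)/(6*s^3 - 18*s^2 - 6*s + 18)
No further cancellation is possible in the step-4 result, so that is T(s). Its denominator becomes monic after dividing by the leading coefficient 6.

Answer: s^3 - 3*s^2 - s + 3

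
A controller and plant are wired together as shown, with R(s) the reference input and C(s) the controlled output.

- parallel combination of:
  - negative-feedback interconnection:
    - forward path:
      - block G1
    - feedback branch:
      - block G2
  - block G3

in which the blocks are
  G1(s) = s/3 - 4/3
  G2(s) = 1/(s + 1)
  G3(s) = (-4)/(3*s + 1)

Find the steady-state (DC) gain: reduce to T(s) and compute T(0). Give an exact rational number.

1. apply the feedback formula to G1, G2 gives (s^2 - 3*s - 4)/(4*s - 1)
2. add [G1/(1+G1*G2)], G3 (parallel) gives (3*s^3 - 8*s^2 - 31*s)/(12*s^2 + s - 1)
DC gain: substitute s = 0 into T(s) from step 2: T(0) = 0/(-1) = 0.

Final answer: 0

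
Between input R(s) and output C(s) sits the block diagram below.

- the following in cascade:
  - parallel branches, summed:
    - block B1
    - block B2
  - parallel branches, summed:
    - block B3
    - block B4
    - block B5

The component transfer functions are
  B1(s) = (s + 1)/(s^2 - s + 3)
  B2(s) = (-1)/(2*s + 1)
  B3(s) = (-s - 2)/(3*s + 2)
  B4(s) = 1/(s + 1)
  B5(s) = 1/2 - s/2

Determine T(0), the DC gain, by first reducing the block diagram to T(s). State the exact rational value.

(1) parallel reduction of B1, B2 gives (s^2 + 4*s - 2)/(2*s^3 - s^2 + 5*s + 3)
(2) combine B3, B4, B5 in parallel gives (-3*s^3 - 4*s^2 + 3*s + 2)/(6*s^2 + 10*s + 4)
(3) series reduction of (B1+B2), (B3+B4+B5) gives (-3*s^5 - 16*s^4 - 7*s^3 + 22*s^2 + 2*s - 4)/(12*s^5 + 14*s^4 + 28*s^3 + 64*s^2 + 50*s + 12)
That last expression is T(s); at s = 0 only the constant terms survive, so T(0) = -4/12 = -1/3.

Final answer: -1/3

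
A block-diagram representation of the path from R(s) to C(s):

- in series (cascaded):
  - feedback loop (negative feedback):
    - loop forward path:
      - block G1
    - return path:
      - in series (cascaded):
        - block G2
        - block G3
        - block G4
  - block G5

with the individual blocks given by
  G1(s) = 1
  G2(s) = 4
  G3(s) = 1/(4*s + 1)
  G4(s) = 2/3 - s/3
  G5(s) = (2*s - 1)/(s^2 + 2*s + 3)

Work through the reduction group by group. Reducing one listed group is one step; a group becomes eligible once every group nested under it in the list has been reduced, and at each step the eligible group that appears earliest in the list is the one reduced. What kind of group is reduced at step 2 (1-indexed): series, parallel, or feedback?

The answer is feedback.

Reasoning:
Step 1. reduce the series chain G2, G3, G4
Step 2. apply the feedback formula to G1, (G2*G3*G4)
Step 3. cascade [G1/(1+G1*(G2*G3*G4))], G5
Step 2 collapses a feedback group.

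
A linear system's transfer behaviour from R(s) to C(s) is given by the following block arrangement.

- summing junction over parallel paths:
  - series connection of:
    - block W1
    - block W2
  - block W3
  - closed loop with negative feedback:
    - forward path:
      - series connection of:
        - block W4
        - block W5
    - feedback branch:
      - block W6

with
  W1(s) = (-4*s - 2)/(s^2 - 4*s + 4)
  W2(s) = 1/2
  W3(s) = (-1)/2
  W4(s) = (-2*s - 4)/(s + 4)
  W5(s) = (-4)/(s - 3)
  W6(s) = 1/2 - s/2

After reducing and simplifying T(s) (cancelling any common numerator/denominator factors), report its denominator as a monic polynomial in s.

First reduce the diagram to T(s).

(1) series reduction of W1, W2 -> (-2*s - 1)/(s^2 - 4*s + 4)
(2) series reduction of W4, W5 -> (8*s + 16)/(s^2 + s - 12)
(3) feedback reduction of (W4*W5), W6 -> (-8*s - 16)/(3*s^2 + 3*s + 4)
(4) parallel reduction of (W1*W2), W3, [(W4*W5)/(1+(W4*W5)*W6)] -> (-3*s^4 - 19*s^3 + 10*s^2 + 46*s - 152)/(6*s^4 - 18*s^3 + 8*s^2 - 8*s + 32)
T(s) is the step-4 result (common factors already cancelled). Leading coefficient of the denominator: 6. Divide through by 6 for the monic polynomial.

Answer: s^4 - 3*s^3 + 4*s^2/3 - 4*s/3 + 16/3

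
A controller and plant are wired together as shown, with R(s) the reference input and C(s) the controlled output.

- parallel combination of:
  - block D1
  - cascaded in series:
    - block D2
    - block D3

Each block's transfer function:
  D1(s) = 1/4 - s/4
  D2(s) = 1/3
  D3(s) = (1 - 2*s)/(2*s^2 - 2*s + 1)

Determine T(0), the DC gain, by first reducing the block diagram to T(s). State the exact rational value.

The answer is 7/12.

Reasoning:
Step 1: cascade D2, D3: (1 - 2*s)/(6*s^2 - 6*s + 3)
Step 2: reduce the parallel group D1, (D2*D3): (-6*s^3 + 12*s^2 - 17*s + 7)/(24*s^2 - 24*s + 12)
That last expression is T(s); at s = 0 only the constant terms survive, so T(0) = 7/12.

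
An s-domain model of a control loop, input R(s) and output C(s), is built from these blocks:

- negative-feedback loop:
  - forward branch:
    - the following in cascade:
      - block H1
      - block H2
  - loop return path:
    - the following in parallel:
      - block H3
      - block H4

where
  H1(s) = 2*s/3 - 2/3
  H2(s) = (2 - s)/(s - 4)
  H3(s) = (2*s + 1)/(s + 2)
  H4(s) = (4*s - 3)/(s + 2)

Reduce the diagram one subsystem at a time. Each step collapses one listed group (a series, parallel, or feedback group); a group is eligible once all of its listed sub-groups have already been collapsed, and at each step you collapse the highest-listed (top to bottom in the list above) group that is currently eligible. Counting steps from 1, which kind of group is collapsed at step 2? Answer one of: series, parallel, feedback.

Answer: parallel

Working:
Step 1 - combine H1, H2 in series
Step 2 - add H3, H4 (parallel)
Step 3 - apply the feedback formula to (H1*H2), (H3+H4)
So the answer for step 2 is parallel.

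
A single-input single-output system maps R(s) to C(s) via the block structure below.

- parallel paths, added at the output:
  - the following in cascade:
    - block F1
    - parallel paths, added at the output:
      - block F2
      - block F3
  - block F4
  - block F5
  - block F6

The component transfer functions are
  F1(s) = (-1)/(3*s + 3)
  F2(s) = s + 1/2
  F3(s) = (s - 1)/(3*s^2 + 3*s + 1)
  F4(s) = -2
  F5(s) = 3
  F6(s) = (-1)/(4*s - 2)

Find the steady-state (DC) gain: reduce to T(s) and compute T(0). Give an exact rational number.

Reducing step by step:

Step 1. reduce the parallel group F2, F3 = (6*s^3 + 9*s^2 + 7*s - 1)/(6*s^2 + 6*s + 2)
Step 2. multiply F1, (F2+F3) (series) = (-6*s^3 - 9*s^2 - 7*s + 1)/(18*s^3 + 36*s^2 + 24*s + 6)
Step 3. parallel reduction of (F1*(F2+F3)), F4, F5, F6 = (24*s^4 + 33*s^3 - 11*s^2 - 15*s - 10)/(36*s^4 + 54*s^3 + 12*s^2 - 12*s - 6)
Evaluating the step-3 result (the overall T(s)) at s = 0 gives T(0) = -10/(-6) = 5/3.

Answer: 5/3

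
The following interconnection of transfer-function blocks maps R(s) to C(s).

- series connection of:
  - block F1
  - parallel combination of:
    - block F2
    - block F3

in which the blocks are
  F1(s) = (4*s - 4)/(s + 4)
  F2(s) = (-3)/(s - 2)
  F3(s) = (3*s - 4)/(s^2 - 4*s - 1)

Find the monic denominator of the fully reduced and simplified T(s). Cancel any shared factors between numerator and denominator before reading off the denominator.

First reduce the diagram to T(s).

[1] combine F2, F3 in parallel, giving (2*s + 11)/(s^3 - 6*s^2 + 7*s + 2)
[2] combine F1, (F2+F3) in series, giving (8*s^2 + 36*s - 44)/(s^4 - 2*s^3 - 17*s^2 + 30*s + 8)
That last expression is T(s), already simplified, and its denominator is already monic.

Answer: s^4 - 2*s^3 - 17*s^2 + 30*s + 8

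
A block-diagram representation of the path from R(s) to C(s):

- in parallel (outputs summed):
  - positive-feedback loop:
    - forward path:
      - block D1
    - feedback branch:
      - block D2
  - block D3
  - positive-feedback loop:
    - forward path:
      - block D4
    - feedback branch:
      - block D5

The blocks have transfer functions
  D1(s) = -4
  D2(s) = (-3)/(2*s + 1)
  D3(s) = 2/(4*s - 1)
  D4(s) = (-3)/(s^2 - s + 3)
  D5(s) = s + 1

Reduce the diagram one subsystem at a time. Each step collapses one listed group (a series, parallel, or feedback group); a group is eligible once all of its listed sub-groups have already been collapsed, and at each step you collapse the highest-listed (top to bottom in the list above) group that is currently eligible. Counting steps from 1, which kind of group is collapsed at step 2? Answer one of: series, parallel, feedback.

Reducing step by step:

Step 1 - reduce the feedback loop with forward D1 and return D2
Step 2 - reduce the feedback loop with forward D4 and return D5
Step 3 - parallel reduction of [D1/(1-D1*D2)], D3, [D4/(1-D4*D5)]
So the answer for step 2 is feedback.

Answer: feedback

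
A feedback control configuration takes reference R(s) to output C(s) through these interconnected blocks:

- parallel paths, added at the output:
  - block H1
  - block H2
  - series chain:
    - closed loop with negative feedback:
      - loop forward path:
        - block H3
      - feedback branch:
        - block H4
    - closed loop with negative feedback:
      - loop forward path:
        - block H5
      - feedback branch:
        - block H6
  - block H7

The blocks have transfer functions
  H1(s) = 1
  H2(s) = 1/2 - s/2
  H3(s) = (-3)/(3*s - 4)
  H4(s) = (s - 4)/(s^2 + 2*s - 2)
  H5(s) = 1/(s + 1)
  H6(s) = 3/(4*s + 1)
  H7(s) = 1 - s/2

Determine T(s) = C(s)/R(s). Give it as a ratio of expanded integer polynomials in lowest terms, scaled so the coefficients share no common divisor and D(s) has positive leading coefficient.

(1) feedback reduction of H3, H4, giving (-3*s^2 - 6*s + 6)/(3*s^3 + 2*s^2 - 17*s + 20)
(2) feedback reduction of H5, H6, giving (4*s + 1)/(4*s^2 + 5*s + 4)
(3) reduce the series chain [H3/(1+H3*H4)], [H5/(1+H5*H6)], giving (-12*s^3 - 27*s^2 + 18*s + 6)/(12*s^5 + 23*s^4 - 46*s^3 + 3*s^2 + 32*s + 80)
(4) parallel reduction of H1, H2, ([H3/(1+H3*H4)]*[H5/(1+H5*H6)]), H7, giving the overall T(s)

Final answer: (-24*s^6 + 14*s^5 + 207*s^4 - 260*s^3 - 103*s^2 + 36*s + 412)/(24*s^5 + 46*s^4 - 92*s^3 + 6*s^2 + 64*s + 160)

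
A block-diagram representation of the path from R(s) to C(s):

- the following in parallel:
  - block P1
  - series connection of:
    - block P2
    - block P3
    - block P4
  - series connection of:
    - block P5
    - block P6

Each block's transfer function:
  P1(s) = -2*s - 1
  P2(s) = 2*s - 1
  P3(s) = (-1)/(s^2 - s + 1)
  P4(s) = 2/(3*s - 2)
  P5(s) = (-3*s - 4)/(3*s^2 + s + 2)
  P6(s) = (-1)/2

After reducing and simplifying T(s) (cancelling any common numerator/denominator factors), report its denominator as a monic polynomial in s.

Answer: s^5 - 4*s^4/3 + 16*s^3/9 - 11*s^2/9 + 8*s/9 - 4/9

Working:
Step 1 - multiply P2, P3, P4 (series); result (2 - 4*s)/(3*s^3 - 5*s^2 + 5*s - 2)
Step 2 - series reduction of P5, P6; result (3*s + 4)/(6*s^2 + 2*s + 4)
Step 3 - reduce the parallel group P1, (P2*P3*P4), (P5*P6); result (-36*s^6 + 30*s^5 - 31*s^4 - 15*s^3 - 11*s^2 + 2*s + 8)/(18*s^5 - 24*s^4 + 32*s^3 - 22*s^2 + 16*s - 8)
T(s) is the step-3 result (common factors already cancelled). Leading coefficient of the denominator: 18. Divide through by 18 for the monic polynomial.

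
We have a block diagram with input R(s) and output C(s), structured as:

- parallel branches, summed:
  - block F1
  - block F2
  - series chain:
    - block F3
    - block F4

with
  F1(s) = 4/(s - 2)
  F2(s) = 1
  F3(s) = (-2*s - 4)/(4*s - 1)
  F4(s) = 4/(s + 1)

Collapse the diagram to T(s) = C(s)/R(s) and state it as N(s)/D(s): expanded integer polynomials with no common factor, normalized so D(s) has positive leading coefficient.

[1] series reduction of F3, F4 gives (-8*s - 16)/(4*s^2 + 3*s - 1)
[2] combine F1, F2, (F3*F4) in parallel; the result is T(s) itself (integer coefficients, no common factor, positive leading denominator coefficient)

Therefore the answer is (4*s^3 + 3*s^2 + 5*s + 30)/(4*s^3 - 5*s^2 - 7*s + 2).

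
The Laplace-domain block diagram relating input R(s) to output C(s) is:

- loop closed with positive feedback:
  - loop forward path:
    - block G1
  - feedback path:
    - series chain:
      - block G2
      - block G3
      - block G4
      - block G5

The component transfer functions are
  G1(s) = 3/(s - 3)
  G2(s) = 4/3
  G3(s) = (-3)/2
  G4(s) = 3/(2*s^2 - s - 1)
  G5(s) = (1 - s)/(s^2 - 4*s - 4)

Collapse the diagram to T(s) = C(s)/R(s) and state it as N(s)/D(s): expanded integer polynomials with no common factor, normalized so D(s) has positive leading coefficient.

Reducing step by step:

Step 1 - series reduction of G2, G3, G4, G5 = 6/(2*s^3 - 7*s^2 - 12*s - 4)
Step 2 - apply the feedback formula to G1, (G2*G3*G4*G5), giving the overall T(s)

Answer: (6*s^3 - 21*s^2 - 36*s - 12)/(2*s^4 - 13*s^3 + 9*s^2 + 32*s - 6)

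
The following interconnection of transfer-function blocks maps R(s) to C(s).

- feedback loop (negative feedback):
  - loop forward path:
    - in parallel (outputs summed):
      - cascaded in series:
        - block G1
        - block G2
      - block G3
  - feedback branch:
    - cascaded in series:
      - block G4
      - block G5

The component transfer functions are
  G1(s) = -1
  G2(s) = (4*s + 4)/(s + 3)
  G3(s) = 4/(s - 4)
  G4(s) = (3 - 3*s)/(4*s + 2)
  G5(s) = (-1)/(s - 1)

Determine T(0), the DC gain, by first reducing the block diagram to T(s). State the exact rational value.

The answer is 14/15.

Reasoning:
Step 1 - cascade G1, G2; result (-4*s - 4)/(s + 3)
Step 2 - add (G1*G2), G3 (parallel); result (-4*s^2 + 16*s + 28)/(s^2 - s - 12)
Step 3 - combine G4, G5 in series; result 3/(4*s + 2)
Step 4 - close the feedback loop around ((G1*G2)+G3), (G4*G5); result (-8*s^3 + 28*s^2 + 72*s + 28)/(2*s^3 - 7*s^2 - s + 30)
DC gain: substitute s = 0 into T(s) from step 4: T(0) = 28/30 = 14/15.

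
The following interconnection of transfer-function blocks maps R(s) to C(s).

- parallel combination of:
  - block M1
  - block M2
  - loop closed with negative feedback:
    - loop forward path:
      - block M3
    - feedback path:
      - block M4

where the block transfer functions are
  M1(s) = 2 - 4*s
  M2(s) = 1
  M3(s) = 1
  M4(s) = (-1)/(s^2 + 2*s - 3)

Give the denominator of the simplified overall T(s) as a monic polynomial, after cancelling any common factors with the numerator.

[1] feedback reduction of M3, M4 -> (s^2 + 2*s - 3)/(s^2 + 2*s - 4)
[2] reduce the parallel group M1, M2, [M3/(1+M3*M4)] -> (-4*s^3 - 4*s^2 + 24*s - 15)/(s^2 + 2*s - 4)
Step 2 gives the fully reduced T(s), with no common factor left to cancel. The denominator is already monic (leading coefficient 1).

Final answer: s^2 + 2*s - 4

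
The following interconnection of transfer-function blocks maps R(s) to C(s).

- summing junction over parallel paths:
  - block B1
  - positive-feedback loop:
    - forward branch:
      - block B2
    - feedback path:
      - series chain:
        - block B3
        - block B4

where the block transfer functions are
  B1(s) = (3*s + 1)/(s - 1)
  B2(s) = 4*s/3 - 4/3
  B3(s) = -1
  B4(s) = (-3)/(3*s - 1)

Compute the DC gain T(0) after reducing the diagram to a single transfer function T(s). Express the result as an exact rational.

Answer: -5/9

Working:
1. combine B3, B4 in series gives 3/(3*s - 1)
2. collapse the loop (B2 forward, (B3*B4) return) gives (-12*s^2 + 16*s - 4)/(3*s - 9)
3. reduce the parallel group B1, [B2/(1-B2*(B3*B4))] gives (-12*s^3 + 37*s^2 - 44*s - 5)/(3*s^2 - 12*s + 9)
Evaluating the step-3 result (the overall T(s)) at s = 0 gives T(0) = -5/9.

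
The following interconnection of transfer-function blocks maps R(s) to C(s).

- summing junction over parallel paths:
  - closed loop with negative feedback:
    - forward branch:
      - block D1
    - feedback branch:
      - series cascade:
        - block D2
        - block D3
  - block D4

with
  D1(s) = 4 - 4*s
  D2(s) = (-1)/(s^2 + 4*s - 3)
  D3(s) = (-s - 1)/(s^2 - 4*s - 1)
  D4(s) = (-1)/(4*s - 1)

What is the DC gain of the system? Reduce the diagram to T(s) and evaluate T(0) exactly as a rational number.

The answer is 19/7.

Reasoning:
1. cascade D2, D3 gives (s + 1)/(s^4 - 20*s^2 + 8*s + 3)
2. collapse the loop (D1 forward, (D2*D3) return) gives (-4*s^5 + 4*s^4 + 80*s^3 - 112*s^2 + 20*s + 12)/(s^4 - 24*s^2 + 8*s + 7)
3. parallel reduction of [D1/(1+D1*(D2*D3))], D4 gives (-16*s^6 + 20*s^5 + 315*s^4 - 528*s^3 + 216*s^2 + 20*s - 19)/(4*s^5 - s^4 - 96*s^3 + 56*s^2 + 20*s - 7)
The step-3 result is T(s). Setting s = 0: T(0) = -19/(-7) = 19/7.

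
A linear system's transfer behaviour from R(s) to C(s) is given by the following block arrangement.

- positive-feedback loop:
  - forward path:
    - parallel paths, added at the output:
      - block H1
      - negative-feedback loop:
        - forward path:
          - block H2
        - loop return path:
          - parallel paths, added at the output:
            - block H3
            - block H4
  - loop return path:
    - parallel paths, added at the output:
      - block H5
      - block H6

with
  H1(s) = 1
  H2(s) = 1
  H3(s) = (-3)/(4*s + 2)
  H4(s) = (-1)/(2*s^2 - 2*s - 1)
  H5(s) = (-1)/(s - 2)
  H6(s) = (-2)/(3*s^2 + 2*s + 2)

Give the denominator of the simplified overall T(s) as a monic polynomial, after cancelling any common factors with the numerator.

The answer is s^6 - 7*s^5/12 + 7*s^4/6 - 121*s^3/24 + 19*s^2/24 + 7*s/4 + 5/12.

Reasoning:
Step 1. sum the parallel branches H3, H4 gives (-6*s^2 + 2*s + 1)/(8*s^3 - 4*s^2 - 8*s - 2)
Step 2. apply the feedback formula to H2, (H3+H4) gives (8*s^3 - 4*s^2 - 8*s - 2)/(8*s^3 - 10*s^2 - 6*s - 1)
Step 3. add H1, [H2/(1+H2*(H3+H4))] (parallel) gives (16*s^3 - 14*s^2 - 14*s - 3)/(8*s^3 - 10*s^2 - 6*s - 1)
Step 4. add H5, H6 (parallel) gives (-3*s^2 - 4*s + 2)/(3*s^3 - 4*s^2 - 2*s - 4)
Step 5. collapse the loop ((H1+[H2/(1+H2*(H3+H4))]) forward, (H5+H6) return) gives (48*s^6 - 106*s^5 - 18*s^4 + 11*s^3 + 96*s^2 + 62*s + 12)/(24*s^6 - 14*s^5 + 28*s^4 - 121*s^3 + 19*s^2 + 42*s + 10)
T(s) is the step-5 result (common factors already cancelled). Leading coefficient of the denominator: 24. Divide through by 24 for the monic polynomial.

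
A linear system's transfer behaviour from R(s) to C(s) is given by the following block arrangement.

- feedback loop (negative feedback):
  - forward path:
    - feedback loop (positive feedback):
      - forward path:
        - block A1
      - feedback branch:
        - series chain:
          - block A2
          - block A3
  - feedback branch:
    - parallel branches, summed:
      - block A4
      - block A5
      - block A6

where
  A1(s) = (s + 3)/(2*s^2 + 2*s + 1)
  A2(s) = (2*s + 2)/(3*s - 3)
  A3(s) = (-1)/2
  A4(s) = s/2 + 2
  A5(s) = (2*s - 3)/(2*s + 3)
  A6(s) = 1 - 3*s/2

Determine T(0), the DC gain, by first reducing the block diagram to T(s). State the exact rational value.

[1] reduce the series chain A2, A3 gives (-s - 1)/(3*s - 3)
[2] apply the feedback formula to A1, (A2*A3) gives (3*s^2 + 6*s - 9)/(6*s^3 + s^2 + s)
[3] reduce the parallel group A4, A5, A6 gives (-2*s^2 + 5*s + 6)/(2*s + 3)
[4] collapse the loop ([A1/(1-A1*(A2*A3))] forward, (A4+A5+A6) return) gives (6*s^3 + 21*s^2 - 27)/(6*s^4 + 23*s^3 + 71*s^2 - 6*s - 54)
That last expression is T(s); at s = 0 only the constant terms survive, so T(0) = -27/(-54) = 1/2.

Therefore the answer is 1/2.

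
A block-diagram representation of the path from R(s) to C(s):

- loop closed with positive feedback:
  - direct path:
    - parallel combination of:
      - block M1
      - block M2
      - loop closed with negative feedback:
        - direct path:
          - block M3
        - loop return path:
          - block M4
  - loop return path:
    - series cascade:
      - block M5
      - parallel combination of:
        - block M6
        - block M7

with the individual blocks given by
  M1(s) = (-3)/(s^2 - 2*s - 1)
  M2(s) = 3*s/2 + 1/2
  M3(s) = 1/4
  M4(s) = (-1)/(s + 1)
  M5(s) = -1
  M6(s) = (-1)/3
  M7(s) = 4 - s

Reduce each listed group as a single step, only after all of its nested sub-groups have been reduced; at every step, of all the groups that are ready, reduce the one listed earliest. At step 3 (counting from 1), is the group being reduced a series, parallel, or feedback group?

Step 1. collapse the loop (M3 forward, M4 return)
Step 2. add M1, M2, [M3/(1+M3*M4)] (parallel)
Step 3. sum the parallel branches M6, M7
Step 4. combine M5, (M6+M7) in series
Step 5. apply the feedback formula to (M1+M2+[M3/(1+M3*M4)]), (M5*(M6+M7))
The group at step 3 is a parallel group.

Therefore the answer is parallel.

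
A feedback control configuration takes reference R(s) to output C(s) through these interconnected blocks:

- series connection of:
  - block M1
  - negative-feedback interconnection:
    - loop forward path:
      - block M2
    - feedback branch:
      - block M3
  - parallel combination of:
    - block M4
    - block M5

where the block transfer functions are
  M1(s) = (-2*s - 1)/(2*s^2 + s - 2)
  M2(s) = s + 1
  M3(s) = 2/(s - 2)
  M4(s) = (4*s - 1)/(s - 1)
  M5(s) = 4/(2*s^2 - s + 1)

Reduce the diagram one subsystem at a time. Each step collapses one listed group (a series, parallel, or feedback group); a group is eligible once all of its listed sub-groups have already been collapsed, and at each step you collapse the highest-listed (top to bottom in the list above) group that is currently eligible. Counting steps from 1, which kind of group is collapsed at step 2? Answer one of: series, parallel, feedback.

[1] apply the feedback formula to M2, M3
[2] add M4, M5 (parallel)
[3] reduce the series chain M1, [M2/(1+M2*M3)], (M4+M5)
At step 2 the group reduced is parallel.

Therefore the answer is parallel.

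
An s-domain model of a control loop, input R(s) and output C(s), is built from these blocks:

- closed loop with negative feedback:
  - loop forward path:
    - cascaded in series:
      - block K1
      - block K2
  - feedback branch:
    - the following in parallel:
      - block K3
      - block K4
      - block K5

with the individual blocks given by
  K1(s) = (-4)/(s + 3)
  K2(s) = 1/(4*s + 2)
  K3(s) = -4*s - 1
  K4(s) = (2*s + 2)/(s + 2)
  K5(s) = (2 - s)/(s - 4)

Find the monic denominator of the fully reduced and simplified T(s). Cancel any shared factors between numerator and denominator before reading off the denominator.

Reducing step by step:

[1] combine K1, K2 in series -> (-2)/(2*s^2 + 7*s + 3)
[2] parallel reduction of K3, K4, K5 -> (-4*s^3 + 8*s^2 + 28*s + 4)/(s^2 - 2*s - 8)
[3] feedback reduction of (K1*K2), (K3+K4+K5) -> (-2*s^2 + 4*s + 16)/(2*s^4 + 11*s^3 - 43*s^2 - 118*s - 32)
The result of step 3 is T(s) in lowest terms. Its denominator has leading coefficient 2; dividing the denominator through by 2 makes it monic.

Answer: s^4 + 11*s^3/2 - 43*s^2/2 - 59*s - 16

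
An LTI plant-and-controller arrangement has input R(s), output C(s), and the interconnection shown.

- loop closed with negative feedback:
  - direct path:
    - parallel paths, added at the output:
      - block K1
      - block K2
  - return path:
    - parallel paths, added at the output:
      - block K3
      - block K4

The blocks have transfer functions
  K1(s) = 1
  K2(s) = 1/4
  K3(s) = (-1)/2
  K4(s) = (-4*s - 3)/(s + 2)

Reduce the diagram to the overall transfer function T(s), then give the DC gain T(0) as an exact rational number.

Step 1. parallel reduction of K1, K2 gives 5/4
Step 2. add K3, K4 (parallel) gives (-9*s - 8)/(2*s + 4)
Step 3. apply the feedback formula to (K1+K2), (K3+K4) gives (-10*s - 20)/(37*s + 24)
The step-3 result is T(s). Setting s = 0: T(0) = -20/24 = -5/6.

Answer: -5/6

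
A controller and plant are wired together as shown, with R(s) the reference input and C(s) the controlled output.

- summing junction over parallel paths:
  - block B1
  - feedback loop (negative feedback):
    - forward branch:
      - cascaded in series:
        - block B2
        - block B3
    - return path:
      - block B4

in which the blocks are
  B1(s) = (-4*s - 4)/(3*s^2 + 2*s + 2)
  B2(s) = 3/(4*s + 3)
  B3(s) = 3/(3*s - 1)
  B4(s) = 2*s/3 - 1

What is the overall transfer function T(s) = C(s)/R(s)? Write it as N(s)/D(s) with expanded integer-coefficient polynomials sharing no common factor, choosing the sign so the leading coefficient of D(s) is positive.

Step 1. cascade B2, B3 -> 9/(12*s^2 + 5*s - 3)
Step 2. close the feedback loop around (B2*B3), B4 -> 9/(12*s^2 + 11*s - 12)
Step 3. combine B1, [(B2*B3)/(1+(B2*B3)*B4)] in parallel: this yields T(s), and no further normalization is needed

Answer: (-48*s^3 - 65*s^2 + 22*s + 66)/(36*s^4 + 57*s^3 + 10*s^2 - 2*s - 24)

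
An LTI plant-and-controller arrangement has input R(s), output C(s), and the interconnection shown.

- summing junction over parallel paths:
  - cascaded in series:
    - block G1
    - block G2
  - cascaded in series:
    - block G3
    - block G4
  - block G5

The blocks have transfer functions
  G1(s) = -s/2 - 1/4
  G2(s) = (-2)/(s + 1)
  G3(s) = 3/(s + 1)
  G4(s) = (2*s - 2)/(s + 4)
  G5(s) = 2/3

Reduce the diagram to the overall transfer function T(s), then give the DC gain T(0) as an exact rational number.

Reducing step by step:

1. multiply G1, G2 (series) = (2*s + 1)/(2*s + 2)
2. combine G3, G4 in series = (6*s - 6)/(s^2 + 5*s + 4)
3. parallel reduction of (G1*G2), (G3*G4), G5 = (10*s^2 + 83*s - 8)/(6*s^2 + 30*s + 24)
DC gain: substitute s = 0 into T(s) from step 3: T(0) = -8/24 = -1/3.

Answer: -1/3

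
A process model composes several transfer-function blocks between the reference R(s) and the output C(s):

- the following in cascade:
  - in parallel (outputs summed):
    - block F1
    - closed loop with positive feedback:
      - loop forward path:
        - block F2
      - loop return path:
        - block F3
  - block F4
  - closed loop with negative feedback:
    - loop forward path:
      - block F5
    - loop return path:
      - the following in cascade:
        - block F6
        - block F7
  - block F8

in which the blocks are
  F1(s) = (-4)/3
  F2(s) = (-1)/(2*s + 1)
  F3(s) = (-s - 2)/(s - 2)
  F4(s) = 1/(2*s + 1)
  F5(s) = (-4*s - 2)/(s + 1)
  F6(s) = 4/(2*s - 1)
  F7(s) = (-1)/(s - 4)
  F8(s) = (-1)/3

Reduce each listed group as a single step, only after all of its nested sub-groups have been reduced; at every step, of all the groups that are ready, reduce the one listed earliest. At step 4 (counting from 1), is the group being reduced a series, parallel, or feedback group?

Step 1. reduce the feedback loop with forward F2 and return F3
Step 2. add F1, [F2/(1-F2*F3)] (parallel)
Step 3. series reduction of F6, F7
Step 4. apply the feedback formula to F5, (F6*F7)
Step 5. combine (F1+[F2/(1-F2*F3)]), F4, [F5/(1+F5*(F6*F7))], F8 in series
Step 4: feedback.

Hence the answer: feedback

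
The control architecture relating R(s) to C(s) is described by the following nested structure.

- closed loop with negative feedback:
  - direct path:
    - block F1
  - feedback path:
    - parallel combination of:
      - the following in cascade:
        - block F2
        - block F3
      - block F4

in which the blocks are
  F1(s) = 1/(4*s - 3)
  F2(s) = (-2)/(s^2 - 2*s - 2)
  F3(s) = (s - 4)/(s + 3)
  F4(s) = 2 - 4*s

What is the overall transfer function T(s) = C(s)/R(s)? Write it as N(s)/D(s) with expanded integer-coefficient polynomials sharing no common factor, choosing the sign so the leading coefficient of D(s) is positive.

Reducing step by step:

(1) cascade F2, F3 = (8 - 2*s)/(s^3 + s^2 - 8*s - 6)
(2) parallel reduction of (F2*F3), F4 = (-4*s^4 - 2*s^3 + 34*s^2 + 6*s - 4)/(s^3 + s^2 - 8*s - 6)
(3) reduce the feedback loop with forward F1 and return ((F2*F3)+F4): this yields T(s), and no further normalization is needed

Answer: (-s^3 - s^2 + 8*s + 6)/(s^3 + s^2 - 6*s - 14)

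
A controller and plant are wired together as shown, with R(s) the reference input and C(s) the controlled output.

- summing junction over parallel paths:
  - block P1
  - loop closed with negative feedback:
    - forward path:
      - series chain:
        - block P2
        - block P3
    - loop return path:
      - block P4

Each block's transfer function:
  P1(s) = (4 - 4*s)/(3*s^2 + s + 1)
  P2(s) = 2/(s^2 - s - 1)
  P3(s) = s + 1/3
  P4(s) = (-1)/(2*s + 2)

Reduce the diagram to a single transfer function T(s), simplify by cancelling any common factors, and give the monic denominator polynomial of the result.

Reducing step by step:

Step 1 - series reduction of P2, P3; result (6*s + 2)/(3*s^2 - 3*s - 3)
Step 2 - close the feedback loop around (P2*P3), P4; result (6*s^2 + 8*s + 2)/(3*s^3 - 9*s - 4)
Step 3 - reduce the parallel group P1, [(P2*P3)/(1+(P2*P3)*P4)]; result (6*s^4 + 42*s^3 + 56*s^2 - 10*s - 14)/(9*s^5 + 3*s^4 - 24*s^3 - 21*s^2 - 13*s - 4)
T(s) is the step-3 result (common factors already cancelled). Leading coefficient of the denominator: 9. Divide through by 9 for the monic polynomial.

Answer: s^5 + s^4/3 - 8*s^3/3 - 7*s^2/3 - 13*s/9 - 4/9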